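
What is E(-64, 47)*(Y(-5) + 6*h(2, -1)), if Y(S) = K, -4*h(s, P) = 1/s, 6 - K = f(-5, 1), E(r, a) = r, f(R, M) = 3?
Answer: -144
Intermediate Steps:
K = 3 (K = 6 - 1*3 = 6 - 3 = 3)
h(s, P) = -1/(4*s)
Y(S) = 3
E(-64, 47)*(Y(-5) + 6*h(2, -1)) = -64*(3 + 6*(-1/4/2)) = -64*(3 + 6*(-1/4*1/2)) = -64*(3 + 6*(-1/8)) = -64*(3 - 3/4) = -64*9/4 = -144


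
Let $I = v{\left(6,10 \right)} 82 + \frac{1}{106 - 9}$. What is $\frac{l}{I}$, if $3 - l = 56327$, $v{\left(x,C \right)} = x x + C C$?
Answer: $- \frac{5463428}{1081745} \approx -5.0506$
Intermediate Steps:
$v{\left(x,C \right)} = C^{2} + x^{2}$ ($v{\left(x,C \right)} = x^{2} + C^{2} = C^{2} + x^{2}$)
$l = -56324$ ($l = 3 - 56327 = -56324$)
$I = \frac{1081745}{97}$ ($I = \left(10^{2} + 6^{2}\right) 82 + \frac{1}{106 - 9} = \left(100 + 36\right) 82 + \frac{1}{97} = 136 \cdot 82 + \frac{1}{97} = 11152 + \frac{1}{97} = \frac{1081745}{97} \approx 11152.0$)
$\frac{l}{I} = - \frac{56324}{\frac{1081745}{97}} = \left(-56324\right) \frac{97}{1081745} = - \frac{5463428}{1081745}$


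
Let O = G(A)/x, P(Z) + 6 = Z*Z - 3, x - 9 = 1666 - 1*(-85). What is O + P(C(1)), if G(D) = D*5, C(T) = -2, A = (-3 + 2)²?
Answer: -1759/352 ≈ -4.9972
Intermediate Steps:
x = 1760 (x = 9 + (1666 - 1*(-85)) = 9 + (1666 + 85) = 9 + 1751 = 1760)
A = 1 (A = (-1)² = 1)
G(D) = 5*D
P(Z) = -9 + Z² (P(Z) = -6 + (Z*Z - 3) = -6 + (Z² - 3) = -6 + (-3 + Z²) = -9 + Z²)
O = 1/352 (O = (5*1)/1760 = 5*(1/1760) = 1/352 ≈ 0.0028409)
O + P(C(1)) = 1/352 + (-9 + (-2)²) = 1/352 + (-9 + 4) = 1/352 - 5 = -1759/352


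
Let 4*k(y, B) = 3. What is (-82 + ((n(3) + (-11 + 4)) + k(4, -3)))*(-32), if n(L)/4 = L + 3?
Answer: 2056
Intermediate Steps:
k(y, B) = ¾ (k(y, B) = (¼)*3 = ¾)
n(L) = 12 + 4*L (n(L) = 4*(L + 3) = 4*(3 + L) = 12 + 4*L)
(-82 + ((n(3) + (-11 + 4)) + k(4, -3)))*(-32) = (-82 + (((12 + 4*3) + (-11 + 4)) + ¾))*(-32) = (-82 + (((12 + 12) - 7) + ¾))*(-32) = (-82 + ((24 - 7) + ¾))*(-32) = (-82 + (17 + ¾))*(-32) = (-82 + 71/4)*(-32) = -257/4*(-32) = 2056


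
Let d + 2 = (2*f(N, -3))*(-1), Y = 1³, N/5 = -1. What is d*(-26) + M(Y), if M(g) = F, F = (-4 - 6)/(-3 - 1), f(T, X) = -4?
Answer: -307/2 ≈ -153.50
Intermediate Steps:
N = -5 (N = 5*(-1) = -5)
Y = 1
F = 5/2 (F = -10/(-4) = -10*(-¼) = 5/2 ≈ 2.5000)
d = 6 (d = -2 + (2*(-4))*(-1) = -2 - 8*(-1) = -2 + 8 = 6)
M(g) = 5/2
d*(-26) + M(Y) = 6*(-26) + 5/2 = -156 + 5/2 = -307/2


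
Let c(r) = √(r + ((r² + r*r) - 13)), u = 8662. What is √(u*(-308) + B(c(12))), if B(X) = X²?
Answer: 21*I*√6049 ≈ 1633.3*I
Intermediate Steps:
c(r) = √(-13 + r + 2*r²) (c(r) = √(r + ((r² + r²) - 13)) = √(r + (2*r² - 13)) = √(r + (-13 + 2*r²)) = √(-13 + r + 2*r²))
√(u*(-308) + B(c(12))) = √(8662*(-308) + (√(-13 + 12 + 2*12²))²) = √(-2667896 + (√(-13 + 12 + 2*144))²) = √(-2667896 + (√(-13 + 12 + 288))²) = √(-2667896 + (√287)²) = √(-2667896 + 287) = √(-2667609) = 21*I*√6049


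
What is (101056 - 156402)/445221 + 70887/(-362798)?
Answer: -51639799135/161525288358 ≈ -0.31970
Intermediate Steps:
(101056 - 156402)/445221 + 70887/(-362798) = -55346*1/445221 + 70887*(-1/362798) = -55346/445221 - 70887/362798 = -51639799135/161525288358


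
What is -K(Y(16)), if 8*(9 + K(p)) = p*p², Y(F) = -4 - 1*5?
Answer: 801/8 ≈ 100.13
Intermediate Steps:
Y(F) = -9 (Y(F) = -4 - 5 = -9)
K(p) = -9 + p³/8 (K(p) = -9 + (p*p²)/8 = -9 + p³/8)
-K(Y(16)) = -(-9 + (⅛)*(-9)³) = -(-9 + (⅛)*(-729)) = -(-9 - 729/8) = -1*(-801/8) = 801/8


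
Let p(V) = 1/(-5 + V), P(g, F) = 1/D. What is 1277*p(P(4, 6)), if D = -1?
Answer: -1277/6 ≈ -212.83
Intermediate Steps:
P(g, F) = -1 (P(g, F) = 1/(-1) = -1)
1277*p(P(4, 6)) = 1277/(-5 - 1) = 1277/(-6) = 1277*(-⅙) = -1277/6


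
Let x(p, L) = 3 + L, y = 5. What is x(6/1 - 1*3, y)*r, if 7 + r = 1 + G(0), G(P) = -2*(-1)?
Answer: -32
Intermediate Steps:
G(P) = 2
r = -4 (r = -7 + (1 + 2) = -7 + 3 = -4)
x(6/1 - 1*3, y)*r = (3 + 5)*(-4) = 8*(-4) = -32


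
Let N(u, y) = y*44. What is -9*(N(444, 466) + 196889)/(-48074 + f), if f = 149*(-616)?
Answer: 1956537/139858 ≈ 13.989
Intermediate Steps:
N(u, y) = 44*y
f = -91784
-9*(N(444, 466) + 196889)/(-48074 + f) = -9*(44*466 + 196889)/(-48074 - 91784) = -9*(20504 + 196889)/(-139858) = -1956537*(-1)/139858 = -9*(-217393/139858) = 1956537/139858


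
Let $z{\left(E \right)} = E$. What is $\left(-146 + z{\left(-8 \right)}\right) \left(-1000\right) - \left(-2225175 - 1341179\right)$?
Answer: $3720354$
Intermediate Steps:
$\left(-146 + z{\left(-8 \right)}\right) \left(-1000\right) - \left(-2225175 - 1341179\right) = \left(-146 - 8\right) \left(-1000\right) - \left(-2225175 - 1341179\right) = \left(-154\right) \left(-1000\right) - -3566354 = 154000 + 3566354 = 3720354$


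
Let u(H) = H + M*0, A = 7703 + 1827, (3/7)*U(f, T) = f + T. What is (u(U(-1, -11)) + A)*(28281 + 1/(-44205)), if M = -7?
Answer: 11879035561208/44205 ≈ 2.6873e+8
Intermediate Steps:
U(f, T) = 7*T/3 + 7*f/3 (U(f, T) = 7*(f + T)/3 = 7*(T + f)/3 = 7*T/3 + 7*f/3)
A = 9530
u(H) = H (u(H) = H - 7*0 = H + 0 = H)
(u(U(-1, -11)) + A)*(28281 + 1/(-44205)) = (((7/3)*(-11) + (7/3)*(-1)) + 9530)*(28281 + 1/(-44205)) = ((-77/3 - 7/3) + 9530)*(28281 - 1/44205) = (-28 + 9530)*(1250161604/44205) = 9502*(1250161604/44205) = 11879035561208/44205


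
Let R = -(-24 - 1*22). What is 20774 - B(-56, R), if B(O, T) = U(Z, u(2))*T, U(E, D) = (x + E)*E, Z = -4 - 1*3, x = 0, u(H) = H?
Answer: 18520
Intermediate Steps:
Z = -7 (Z = -4 - 3 = -7)
U(E, D) = E**2 (U(E, D) = (0 + E)*E = E*E = E**2)
R = 46 (R = -(-24 - 22) = -1*(-46) = 46)
B(O, T) = 49*T (B(O, T) = (-7)**2*T = 49*T)
20774 - B(-56, R) = 20774 - 49*46 = 20774 - 1*2254 = 20774 - 2254 = 18520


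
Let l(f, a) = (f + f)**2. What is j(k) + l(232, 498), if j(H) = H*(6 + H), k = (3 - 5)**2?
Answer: 215336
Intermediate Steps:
l(f, a) = 4*f**2 (l(f, a) = (2*f)**2 = 4*f**2)
k = 4 (k = (-2)**2 = 4)
j(k) + l(232, 498) = 4*(6 + 4) + 4*232**2 = 4*10 + 4*53824 = 40 + 215296 = 215336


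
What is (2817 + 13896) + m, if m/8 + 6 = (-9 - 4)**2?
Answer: 18017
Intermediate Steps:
m = 1304 (m = -48 + 8*(-9 - 4)**2 = -48 + 8*(-13)**2 = -48 + 8*169 = -48 + 1352 = 1304)
(2817 + 13896) + m = (2817 + 13896) + 1304 = 16713 + 1304 = 18017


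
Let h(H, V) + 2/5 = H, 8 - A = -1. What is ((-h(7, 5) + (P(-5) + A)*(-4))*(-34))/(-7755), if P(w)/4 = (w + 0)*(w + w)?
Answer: -13022/3525 ≈ -3.6942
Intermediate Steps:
A = 9 (A = 8 - 1*(-1) = 8 + 1 = 9)
P(w) = 8*w² (P(w) = 4*((w + 0)*(w + w)) = 4*(w*(2*w)) = 4*(2*w²) = 8*w²)
h(H, V) = -⅖ + H
((-h(7, 5) + (P(-5) + A)*(-4))*(-34))/(-7755) = ((-(-⅖ + 7) + (8*(-5)² + 9)*(-4))*(-34))/(-7755) = ((-1*33/5 + (8*25 + 9)*(-4))*(-34))*(-1/7755) = ((-33/5 + (200 + 9)*(-4))*(-34))*(-1/7755) = ((-33/5 + 209*(-4))*(-34))*(-1/7755) = ((-33/5 - 836)*(-34))*(-1/7755) = -4213/5*(-34)*(-1/7755) = (143242/5)*(-1/7755) = -13022/3525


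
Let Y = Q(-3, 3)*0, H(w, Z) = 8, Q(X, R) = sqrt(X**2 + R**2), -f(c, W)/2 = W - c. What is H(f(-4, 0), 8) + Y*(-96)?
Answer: 8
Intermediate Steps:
f(c, W) = -2*W + 2*c (f(c, W) = -2*(W - c) = -2*W + 2*c)
Q(X, R) = sqrt(R**2 + X**2)
Y = 0 (Y = sqrt(3**2 + (-3)**2)*0 = sqrt(9 + 9)*0 = sqrt(18)*0 = (3*sqrt(2))*0 = 0)
H(f(-4, 0), 8) + Y*(-96) = 8 + 0*(-96) = 8 + 0 = 8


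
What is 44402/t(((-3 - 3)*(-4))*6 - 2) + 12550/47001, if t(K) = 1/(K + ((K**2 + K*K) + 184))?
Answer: 84842393807458/47001 ≈ 1.8051e+9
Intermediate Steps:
t(K) = 1/(184 + K + 2*K**2) (t(K) = 1/(K + ((K**2 + K**2) + 184)) = 1/(K + (2*K**2 + 184)) = 1/(K + (184 + 2*K**2)) = 1/(184 + K + 2*K**2))
44402/t(((-3 - 3)*(-4))*6 - 2) + 12550/47001 = 44402/(1/(184 + (((-3 - 3)*(-4))*6 - 2) + 2*(((-3 - 3)*(-4))*6 - 2)**2)) + 12550/47001 = 44402/(1/(184 + (-6*(-4)*6 - 2) + 2*(-6*(-4)*6 - 2)**2)) + 12550*(1/47001) = 44402/(1/(184 + (24*6 - 2) + 2*(24*6 - 2)**2)) + 12550/47001 = 44402/(1/(184 + (144 - 2) + 2*(144 - 2)**2)) + 12550/47001 = 44402/(1/(184 + 142 + 2*142**2)) + 12550/47001 = 44402/(1/(184 + 142 + 2*20164)) + 12550/47001 = 44402/(1/(184 + 142 + 40328)) + 12550/47001 = 44402/(1/40654) + 12550/47001 = 44402*40654 + 12550/47001 = 1805118908 + 12550/47001 = 84842393807458/47001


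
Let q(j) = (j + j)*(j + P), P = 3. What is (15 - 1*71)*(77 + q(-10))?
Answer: -12152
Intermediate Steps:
q(j) = 2*j*(3 + j) (q(j) = (j + j)*(j + 3) = (2*j)*(3 + j) = 2*j*(3 + j))
(15 - 1*71)*(77 + q(-10)) = (15 - 1*71)*(77 + 2*(-10)*(3 - 10)) = (15 - 71)*(77 + 2*(-10)*(-7)) = -56*(77 + 140) = -56*217 = -12152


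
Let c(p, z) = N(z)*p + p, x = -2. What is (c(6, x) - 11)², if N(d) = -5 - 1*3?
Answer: 2809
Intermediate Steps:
N(d) = -8 (N(d) = -5 - 3 = -8)
c(p, z) = -7*p (c(p, z) = -8*p + p = -7*p)
(c(6, x) - 11)² = (-7*6 - 11)² = (-42 - 11)² = (-53)² = 2809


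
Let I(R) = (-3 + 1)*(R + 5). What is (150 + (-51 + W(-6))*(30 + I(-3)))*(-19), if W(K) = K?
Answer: 25308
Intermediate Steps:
I(R) = -10 - 2*R (I(R) = -2*(5 + R) = -10 - 2*R)
(150 + (-51 + W(-6))*(30 + I(-3)))*(-19) = (150 + (-51 - 6)*(30 + (-10 - 2*(-3))))*(-19) = (150 - 57*(30 + (-10 + 6)))*(-19) = (150 - 57*(30 - 4))*(-19) = (150 - 57*26)*(-19) = (150 - 1482)*(-19) = -1332*(-19) = 25308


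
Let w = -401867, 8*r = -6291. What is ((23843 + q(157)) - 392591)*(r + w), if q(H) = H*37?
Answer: 1169108906153/8 ≈ 1.4614e+11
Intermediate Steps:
r = -6291/8 (r = (⅛)*(-6291) = -6291/8 ≈ -786.38)
q(H) = 37*H
((23843 + q(157)) - 392591)*(r + w) = ((23843 + 37*157) - 392591)*(-6291/8 - 401867) = ((23843 + 5809) - 392591)*(-3221227/8) = (29652 - 392591)*(-3221227/8) = -362939*(-3221227/8) = 1169108906153/8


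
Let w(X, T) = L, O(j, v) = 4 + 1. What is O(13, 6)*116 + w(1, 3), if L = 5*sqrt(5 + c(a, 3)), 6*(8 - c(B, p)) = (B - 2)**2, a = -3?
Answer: 580 + 5*sqrt(318)/6 ≈ 594.86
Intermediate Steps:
c(B, p) = 8 - (-2 + B)**2/6 (c(B, p) = 8 - (B - 2)**2/6 = 8 - (-2 + B)**2/6)
O(j, v) = 5
L = 5*sqrt(318)/6 (L = 5*sqrt(5 + (8 - (-2 - 3)**2/6)) = 5*sqrt(5 + (8 - 1/6*(-5)**2)) = 5*sqrt(5 + (8 - 1/6*25)) = 5*sqrt(5 + (8 - 25/6)) = 5*sqrt(5 + 23/6) = 5*sqrt(53/6) = 5*(sqrt(318)/6) = 5*sqrt(318)/6 ≈ 14.860)
w(X, T) = 5*sqrt(318)/6
O(13, 6)*116 + w(1, 3) = 5*116 + 5*sqrt(318)/6 = 580 + 5*sqrt(318)/6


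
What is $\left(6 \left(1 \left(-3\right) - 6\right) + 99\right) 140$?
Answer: $6300$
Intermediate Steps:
$\left(6 \left(1 \left(-3\right) - 6\right) + 99\right) 140 = \left(6 \left(-3 - 6\right) + 99\right) 140 = \left(6 \left(-9\right) + 99\right) 140 = \left(-54 + 99\right) 140 = 45 \cdot 140 = 6300$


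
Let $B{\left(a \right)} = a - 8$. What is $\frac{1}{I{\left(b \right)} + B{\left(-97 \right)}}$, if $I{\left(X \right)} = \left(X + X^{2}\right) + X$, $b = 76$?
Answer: $\frac{1}{5823} \approx 0.00017173$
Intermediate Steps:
$B{\left(a \right)} = -8 + a$
$I{\left(X \right)} = X^{2} + 2 X$
$\frac{1}{I{\left(b \right)} + B{\left(-97 \right)}} = \frac{1}{76 \left(2 + 76\right) - 105} = \frac{1}{76 \cdot 78 - 105} = \frac{1}{5928 - 105} = \frac{1}{5823}$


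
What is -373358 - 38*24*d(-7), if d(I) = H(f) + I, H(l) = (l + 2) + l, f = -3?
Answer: -363326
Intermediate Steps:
H(l) = 2 + 2*l (H(l) = (2 + l) + l = 2 + 2*l)
d(I) = -4 + I (d(I) = (2 + 2*(-3)) + I = (2 - 6) + I = -4 + I)
-373358 - 38*24*d(-7) = -373358 - 38*24*(-4 - 7) = -373358 - 912*(-11) = -373358 - 1*(-10032) = -373358 + 10032 = -363326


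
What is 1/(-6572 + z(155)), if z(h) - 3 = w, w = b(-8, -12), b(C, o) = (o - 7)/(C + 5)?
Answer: -3/19688 ≈ -0.00015238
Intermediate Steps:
b(C, o) = (-7 + o)/(5 + C)
w = 19/3 (w = (-7 - 12)/(5 - 8) = -19/(-3) = -⅓*(-19) = 19/3 ≈ 6.3333)
z(h) = 28/3 (z(h) = 3 + 19/3 = 28/3)
1/(-6572 + z(155)) = 1/(-6572 + 28/3) = 1/(-19688/3) = -3/19688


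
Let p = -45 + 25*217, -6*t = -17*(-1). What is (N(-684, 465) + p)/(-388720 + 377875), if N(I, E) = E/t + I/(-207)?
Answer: -680234/1413465 ≈ -0.48125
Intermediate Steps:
t = -17/6 (t = -(-17)*(-1)/6 = -⅙*17 = -17/6 ≈ -2.8333)
p = 5380 (p = -45 + 5425 = 5380)
N(I, E) = -6*E/17 - I/207 (N(I, E) = E/(-17/6) + I/(-207) = E*(-6/17) + I*(-1/207) = -6*E/17 - I/207)
(N(-684, 465) + p)/(-388720 + 377875) = ((-6/17*465 - 1/207*(-684)) + 5380)/(-388720 + 377875) = ((-2790/17 + 76/23) + 5380)/(-10845) = (-62878/391 + 5380)*(-1/10845) = (2040702/391)*(-1/10845) = -680234/1413465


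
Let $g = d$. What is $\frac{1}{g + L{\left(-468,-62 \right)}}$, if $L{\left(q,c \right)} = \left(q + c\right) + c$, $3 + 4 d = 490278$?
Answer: $\frac{4}{487907} \approx 8.1983 \cdot 10^{-6}$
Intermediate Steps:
$d = \frac{490275}{4}$ ($d = - \frac{3}{4} + \frac{1}{4} \cdot 490278 = - \frac{3}{4} + \frac{245139}{2} = \frac{490275}{4} \approx 1.2257 \cdot 10^{5}$)
$L{\left(q,c \right)} = q + 2 c$ ($L{\left(q,c \right)} = \left(c + q\right) + c = q + 2 c$)
$g = \frac{490275}{4} \approx 1.2257 \cdot 10^{5}$
$\frac{1}{g + L{\left(-468,-62 \right)}} = \frac{1}{\frac{490275}{4} + \left(-468 + 2 \left(-62\right)\right)} = \frac{1}{\frac{490275}{4} - 592} = \frac{1}{\frac{487907}{4}} = \frac{4}{487907}$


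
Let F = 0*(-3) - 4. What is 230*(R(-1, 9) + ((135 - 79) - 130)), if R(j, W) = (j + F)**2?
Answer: -11270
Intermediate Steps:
F = -4 (F = 0 - 4 = -4)
R(j, W) = (-4 + j)**2 (R(j, W) = (j - 4)**2 = (-4 + j)**2)
230*(R(-1, 9) + ((135 - 79) - 130)) = 230*((-4 - 1)**2 + ((135 - 79) - 130)) = 230*((-5)**2 + (56 - 130)) = 230*(25 - 74) = 230*(-49) = -11270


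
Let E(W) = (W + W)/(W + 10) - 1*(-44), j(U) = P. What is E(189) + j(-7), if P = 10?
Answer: 11124/199 ≈ 55.899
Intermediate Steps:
j(U) = 10
E(W) = 44 + 2*W/(10 + W) (E(W) = (2*W)/(10 + W) + 44 = 2*W/(10 + W) + 44 = 44 + 2*W/(10 + W))
E(189) + j(-7) = 2*(220 + 23*189)/(10 + 189) + 10 = 2*(220 + 4347)/199 + 10 = 2*(1/199)*4567 + 10 = 9134/199 + 10 = 11124/199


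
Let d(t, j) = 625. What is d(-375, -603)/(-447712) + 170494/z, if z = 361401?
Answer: 76106334103/161803564512 ≈ 0.47036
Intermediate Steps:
d(-375, -603)/(-447712) + 170494/z = 625/(-447712) + 170494/361401 = 625*(-1/447712) + 170494*(1/361401) = -625/447712 + 170494/361401 = 76106334103/161803564512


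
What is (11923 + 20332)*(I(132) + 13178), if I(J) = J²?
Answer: 987067510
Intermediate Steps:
(11923 + 20332)*(I(132) + 13178) = (11923 + 20332)*(132² + 13178) = 32255*(17424 + 13178) = 32255*30602 = 987067510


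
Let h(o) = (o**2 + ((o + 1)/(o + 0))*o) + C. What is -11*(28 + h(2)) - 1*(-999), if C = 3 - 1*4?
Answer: 625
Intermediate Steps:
C = -1 (C = 3 - 4 = -1)
h(o) = o + o**2 (h(o) = (o**2 + ((o + 1)/(o + 0))*o) - 1 = (o**2 + ((1 + o)/o)*o) - 1 = (o**2 + (1 + o)) - 1 = (1 + o + o**2) - 1 = o + o**2)
-11*(28 + h(2)) - 1*(-999) = -11*(28 + 2*(1 + 2)) - 1*(-999) = -11*(28 + 2*3) + 999 = -11*(28 + 6) + 999 = -11*34 + 999 = -374 + 999 = 625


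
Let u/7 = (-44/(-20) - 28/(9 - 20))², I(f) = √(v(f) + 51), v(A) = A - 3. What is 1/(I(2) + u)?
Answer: 1442462175/226925530159 - 45753125*√2/226925530159 ≈ 0.0060714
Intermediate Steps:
v(A) = -3 + A
I(f) = √(48 + f) (I(f) = √((-3 + f) + 51) = √(48 + f))
u = 476847/3025 (u = 7*(-44/(-20) - 28/(9 - 20))² = 7*(-44*(-1/20) - 28/(-11))² = 7*(11/5 - 28*(-1/11))² = 7*(11/5 + 28/11)² = 7*(261/55)² = 7*(68121/3025) = 476847/3025 ≈ 157.64)
1/(I(2) + u) = 1/(√(48 + 2) + 476847/3025) = 1/(√50 + 476847/3025) = 1/(5*√2 + 476847/3025) = 1/(476847/3025 + 5*√2)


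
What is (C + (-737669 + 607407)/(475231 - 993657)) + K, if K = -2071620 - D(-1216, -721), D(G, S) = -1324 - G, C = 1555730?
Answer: -133697334435/259213 ≈ -5.1578e+5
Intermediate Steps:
K = -2071512 (K = -2071620 - (-1324 - 1*(-1216)) = -2071620 - (-1324 + 1216) = -2071620 - 1*(-108) = -2071620 + 108 = -2071512)
(C + (-737669 + 607407)/(475231 - 993657)) + K = (1555730 + (-737669 + 607407)/(475231 - 993657)) - 2071512 = (1555730 - 130262/(-518426)) - 2071512 = (1555730 - 130262*(-1/518426)) - 2071512 = (1555730 + 65131/259213) - 2071512 = 403265505621/259213 - 2071512 = -133697334435/259213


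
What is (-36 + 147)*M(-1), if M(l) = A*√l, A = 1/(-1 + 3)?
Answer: 111*I/2 ≈ 55.5*I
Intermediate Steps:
A = ½ (A = 1/2 = ½ ≈ 0.50000)
M(l) = √l/2
(-36 + 147)*M(-1) = (-36 + 147)*(√(-1)/2) = 111*(I/2) = 111*I/2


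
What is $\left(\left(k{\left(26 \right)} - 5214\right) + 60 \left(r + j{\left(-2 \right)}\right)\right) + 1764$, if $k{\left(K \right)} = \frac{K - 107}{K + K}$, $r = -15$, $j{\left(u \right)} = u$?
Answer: $- \frac{232521}{52} \approx -4471.6$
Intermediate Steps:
$k{\left(K \right)} = \frac{-107 + K}{2 K}$
$\left(\left(k{\left(26 \right)} - 5214\right) + 60 \left(r + j{\left(-2 \right)}\right)\right) + 1764 = \left(\left(\frac{-107 + 26}{2 \cdot 26} - 5214\right) + 60 \left(-15 - 2\right)\right) + 1764 = \left(\left(\frac{1}{2} \cdot \frac{1}{26} \left(-81\right) - 5214\right) + 60 \left(-17\right)\right) + 1764 = \left(\left(- \frac{81}{52} - 5214\right) - 1020\right) + 1764 = \left(- \frac{271209}{52} - 1020\right) + 1764 = - \frac{324249}{52} + 1764 = - \frac{232521}{52}$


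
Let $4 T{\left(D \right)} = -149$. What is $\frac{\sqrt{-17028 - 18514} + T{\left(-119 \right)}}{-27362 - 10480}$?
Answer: $\frac{149}{151368} - \frac{i \sqrt{35542}}{37842} \approx 0.00098436 - 0.0049819 i$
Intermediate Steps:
$T{\left(D \right)} = - \frac{149}{4}$ ($T{\left(D \right)} = \frac{1}{4} \left(-149\right) = - \frac{149}{4}$)
$\frac{\sqrt{-17028 - 18514} + T{\left(-119 \right)}}{-27362 - 10480} = \frac{\sqrt{-17028 - 18514} - \frac{149}{4}}{-27362 - 10480} = \frac{\sqrt{-35542} - \frac{149}{4}}{-37842} = \left(i \sqrt{35542} - \frac{149}{4}\right) \left(- \frac{1}{37842}\right) = \left(- \frac{149}{4} + i \sqrt{35542}\right) \left(- \frac{1}{37842}\right) = \frac{149}{151368} - \frac{i \sqrt{35542}}{37842}$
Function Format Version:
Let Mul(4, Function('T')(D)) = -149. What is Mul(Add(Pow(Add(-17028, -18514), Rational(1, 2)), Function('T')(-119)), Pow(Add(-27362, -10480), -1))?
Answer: Add(Rational(149, 151368), Mul(Rational(-1, 37842), I, Pow(35542, Rational(1, 2)))) ≈ Add(0.00098436, Mul(-0.0049819, I))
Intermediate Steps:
Function('T')(D) = Rational(-149, 4) (Function('T')(D) = Mul(Rational(1, 4), -149) = Rational(-149, 4))
Mul(Add(Pow(Add(-17028, -18514), Rational(1, 2)), Function('T')(-119)), Pow(Add(-27362, -10480), -1)) = Mul(Add(Pow(Add(-17028, -18514), Rational(1, 2)), Rational(-149, 4)), Pow(Add(-27362, -10480), -1)) = Mul(Add(Pow(-35542, Rational(1, 2)), Rational(-149, 4)), Pow(-37842, -1)) = Mul(Add(Mul(I, Pow(35542, Rational(1, 2))), Rational(-149, 4)), Rational(-1, 37842)) = Mul(Add(Rational(-149, 4), Mul(I, Pow(35542, Rational(1, 2)))), Rational(-1, 37842)) = Add(Rational(149, 151368), Mul(Rational(-1, 37842), I, Pow(35542, Rational(1, 2))))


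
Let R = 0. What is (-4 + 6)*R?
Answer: 0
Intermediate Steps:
(-4 + 6)*R = (-4 + 6)*0 = 2*0 = 0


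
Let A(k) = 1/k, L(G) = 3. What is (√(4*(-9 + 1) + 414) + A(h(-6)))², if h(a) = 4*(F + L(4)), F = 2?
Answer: 152801/400 + √382/10 ≈ 383.96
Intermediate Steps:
h(a) = 20 (h(a) = 4*(2 + 3) = 4*5 = 20)
(√(4*(-9 + 1) + 414) + A(h(-6)))² = (√(4*(-9 + 1) + 414) + 1/20)² = (√(4*(-8) + 414) + 1/20)² = (√(-32 + 414) + 1/20)² = (√382 + 1/20)² = (1/20 + √382)²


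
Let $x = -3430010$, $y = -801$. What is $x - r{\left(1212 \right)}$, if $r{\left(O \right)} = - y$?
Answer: $-3430811$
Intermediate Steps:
$r{\left(O \right)} = 801$ ($r{\left(O \right)} = \left(-1\right) \left(-801\right) = 801$)
$x - r{\left(1212 \right)} = -3430010 - 801 = -3430811$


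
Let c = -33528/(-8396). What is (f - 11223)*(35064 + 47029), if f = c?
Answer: -1933183018635/2099 ≈ -9.2100e+8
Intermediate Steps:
c = 8382/2099 (c = -33528*(-1/8396) = 8382/2099 ≈ 3.9933)
f = 8382/2099 ≈ 3.9933
(f - 11223)*(35064 + 47029) = (8382/2099 - 11223)*(35064 + 47029) = -23548695/2099*82093 = -1933183018635/2099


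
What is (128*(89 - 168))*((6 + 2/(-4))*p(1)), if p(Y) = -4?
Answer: 222464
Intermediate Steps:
(128*(89 - 168))*((6 + 2/(-4))*p(1)) = (128*(89 - 168))*((6 + 2/(-4))*(-4)) = (128*(-79))*((6 + 2*(-¼))*(-4)) = -10112*(6 - ½)*(-4) = -55616*(-4) = -10112*(-22) = 222464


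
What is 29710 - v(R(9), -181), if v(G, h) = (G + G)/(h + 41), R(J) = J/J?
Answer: 2079701/70 ≈ 29710.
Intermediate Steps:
R(J) = 1
v(G, h) = 2*G/(41 + h) (v(G, h) = (2*G)/(41 + h) = 2*G/(41 + h))
29710 - v(R(9), -181) = 29710 - 2/(41 - 181) = 29710 - 2/(-140) = 29710 - 2*(-1)/140 = 29710 - 1*(-1/70) = 29710 + 1/70 = 2079701/70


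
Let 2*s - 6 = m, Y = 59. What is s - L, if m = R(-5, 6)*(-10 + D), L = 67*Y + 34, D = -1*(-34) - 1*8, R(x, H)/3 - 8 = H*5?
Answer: -3072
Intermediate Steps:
R(x, H) = 24 + 15*H (R(x, H) = 24 + 3*(H*5) = 24 + 3*(5*H) = 24 + 15*H)
D = 26 (D = 34 - 8 = 26)
L = 3987 (L = 67*59 + 34 = 3953 + 34 = 3987)
m = 1824 (m = (24 + 15*6)*(-10 + 26) = (24 + 90)*16 = 114*16 = 1824)
s = 915 (s = 3 + (1/2)*1824 = 3 + 912 = 915)
s - L = 915 - 1*3987 = 915 - 3987 = -3072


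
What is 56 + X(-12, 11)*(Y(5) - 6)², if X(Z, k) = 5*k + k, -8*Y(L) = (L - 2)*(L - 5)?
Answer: 2432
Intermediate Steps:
Y(L) = -(-5 + L)*(-2 + L)/8 (Y(L) = -(L - 2)*(L - 5)/8 = -(-2 + L)*(-5 + L)/8 = -(-5 + L)*(-2 + L)/8)
X(Z, k) = 6*k
56 + X(-12, 11)*(Y(5) - 6)² = 56 + (6*11)*((-5/4 - ⅛*5² + (7/8)*5) - 6)² = 56 + 66*((-5/4 - ⅛*25 + 35/8) - 6)² = 56 + 66*((-5/4 - 25/8 + 35/8) - 6)² = 56 + 66*(0 - 6)² = 56 + 66*(-6)² = 56 + 66*36 = 56 + 2376 = 2432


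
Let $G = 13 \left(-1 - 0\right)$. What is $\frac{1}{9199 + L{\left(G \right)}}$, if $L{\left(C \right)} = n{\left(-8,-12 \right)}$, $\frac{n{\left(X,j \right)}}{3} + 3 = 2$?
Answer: $\frac{1}{9196} \approx 0.00010874$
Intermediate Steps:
$n{\left(X,j \right)} = -3$ ($n{\left(X,j \right)} = -9 + 3 \cdot 2 = -9 + 6 = -3$)
$G = -13$ ($G = 13 \left(-1 + 0\right) = 13 \left(-1\right) = -13$)
$L{\left(C \right)} = -3$
$\frac{1}{9199 + L{\left(G \right)}} = \frac{1}{9199 - 3} = \frac{1}{9196}$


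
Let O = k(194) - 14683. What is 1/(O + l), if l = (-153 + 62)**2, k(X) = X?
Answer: -1/6208 ≈ -0.00016108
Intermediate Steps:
l = 8281 (l = (-91)**2 = 8281)
O = -14489 (O = 194 - 14683 = -14489)
1/(O + l) = 1/(-14489 + 8281) = 1/(-6208) = -1/6208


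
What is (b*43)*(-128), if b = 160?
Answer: -880640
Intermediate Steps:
(b*43)*(-128) = (160*43)*(-128) = 6880*(-128) = -880640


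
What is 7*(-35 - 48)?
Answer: -581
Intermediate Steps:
7*(-35 - 48) = 7*(-83) = -581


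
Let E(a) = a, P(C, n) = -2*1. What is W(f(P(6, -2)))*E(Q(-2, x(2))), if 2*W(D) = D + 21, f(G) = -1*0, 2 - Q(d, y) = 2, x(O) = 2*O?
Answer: 0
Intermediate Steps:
Q(d, y) = 0 (Q(d, y) = 2 - 1*2 = 2 - 2 = 0)
P(C, n) = -2
f(G) = 0
W(D) = 21/2 + D/2 (W(D) = (D + 21)/2 = (21 + D)/2 = 21/2 + D/2)
W(f(P(6, -2)))*E(Q(-2, x(2))) = (21/2 + (½)*0)*0 = (21/2 + 0)*0 = (21/2)*0 = 0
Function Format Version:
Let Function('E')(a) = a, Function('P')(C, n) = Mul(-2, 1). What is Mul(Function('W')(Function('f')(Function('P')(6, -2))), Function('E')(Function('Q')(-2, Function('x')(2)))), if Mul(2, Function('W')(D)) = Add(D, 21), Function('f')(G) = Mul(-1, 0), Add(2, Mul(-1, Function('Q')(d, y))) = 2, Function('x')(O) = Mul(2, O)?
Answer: 0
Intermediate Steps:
Function('Q')(d, y) = 0 (Function('Q')(d, y) = Add(2, Mul(-1, 2)) = Add(2, -2) = 0)
Function('P')(C, n) = -2
Function('f')(G) = 0
Function('W')(D) = Add(Rational(21, 2), Mul(Rational(1, 2), D)) (Function('W')(D) = Mul(Rational(1, 2), Add(D, 21)) = Mul(Rational(1, 2), Add(21, D)) = Add(Rational(21, 2), Mul(Rational(1, 2), D)))
Mul(Function('W')(Function('f')(Function('P')(6, -2))), Function('E')(Function('Q')(-2, Function('x')(2)))) = Mul(Add(Rational(21, 2), Mul(Rational(1, 2), 0)), 0) = Mul(Add(Rational(21, 2), 0), 0) = Mul(Rational(21, 2), 0) = 0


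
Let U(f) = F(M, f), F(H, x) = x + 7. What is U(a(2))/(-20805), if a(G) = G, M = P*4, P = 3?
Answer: -3/6935 ≈ -0.00043259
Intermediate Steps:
M = 12 (M = 3*4 = 12)
F(H, x) = 7 + x
U(f) = 7 + f
U(a(2))/(-20805) = (7 + 2)/(-20805) = 9*(-1/20805) = -3/6935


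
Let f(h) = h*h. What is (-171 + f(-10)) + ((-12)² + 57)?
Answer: 130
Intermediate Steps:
f(h) = h²
(-171 + f(-10)) + ((-12)² + 57) = (-171 + (-10)²) + ((-12)² + 57) = (-171 + 100) + (144 + 57) = -71 + 201 = 130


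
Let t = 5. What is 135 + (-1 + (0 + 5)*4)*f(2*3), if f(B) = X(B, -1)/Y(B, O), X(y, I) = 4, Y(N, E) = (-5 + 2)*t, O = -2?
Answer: 1949/15 ≈ 129.93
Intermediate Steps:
Y(N, E) = -15 (Y(N, E) = (-5 + 2)*5 = -3*5 = -15)
f(B) = -4/15 (f(B) = 4/(-15) = 4*(-1/15) = -4/15)
135 + (-1 + (0 + 5)*4)*f(2*3) = 135 + (-1 + (0 + 5)*4)*(-4/15) = 135 + (-1 + 5*4)*(-4/15) = 135 + (-1 + 20)*(-4/15) = 135 + 19*(-4/15) = 135 - 76/15 = 1949/15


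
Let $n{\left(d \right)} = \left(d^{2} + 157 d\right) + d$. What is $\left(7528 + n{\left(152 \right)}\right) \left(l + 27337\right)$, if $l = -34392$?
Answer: $-385541640$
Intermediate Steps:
$n{\left(d \right)} = d^{2} + 158 d$
$\left(7528 + n{\left(152 \right)}\right) \left(l + 27337\right) = \left(7528 + 152 \left(158 + 152\right)\right) \left(-34392 + 27337\right) = \left(7528 + 152 \cdot 310\right) \left(-7055\right) = \left(7528 + 47120\right) \left(-7055\right) = 54648 \left(-7055\right) = -385541640$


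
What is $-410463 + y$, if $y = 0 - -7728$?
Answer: $-402735$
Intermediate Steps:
$y = 7728$ ($y = 0 + 7728 = 7728$)
$-410463 + y = -410463 + 7728 = -402735$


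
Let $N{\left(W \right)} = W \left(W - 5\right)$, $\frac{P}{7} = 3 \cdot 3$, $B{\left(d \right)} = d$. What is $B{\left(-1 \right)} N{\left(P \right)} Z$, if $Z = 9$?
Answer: $-32886$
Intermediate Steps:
$P = 63$ ($P = 7 \cdot 3 \cdot 3 = 7 \cdot 9 = 63$)
$N{\left(W \right)} = W \left(-5 + W\right)$
$B{\left(-1 \right)} N{\left(P \right)} Z = - 63 \left(-5 + 63\right) 9 = - 63 \cdot 58 \cdot 9 = \left(-1\right) 3654 \cdot 9 = \left(-3654\right) 9 = -32886$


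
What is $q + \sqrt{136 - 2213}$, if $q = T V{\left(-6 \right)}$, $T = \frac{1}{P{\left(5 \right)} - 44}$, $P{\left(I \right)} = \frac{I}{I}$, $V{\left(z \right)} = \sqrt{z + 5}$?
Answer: $i \left(- \frac{1}{43} + \sqrt{2077}\right) \approx 45.551 i$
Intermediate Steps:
$V{\left(z \right)} = \sqrt{5 + z}$
$P{\left(I \right)} = 1$
$T = - \frac{1}{43}$ ($T = \frac{1}{1 - 44} = \frac{1}{-43} = - \frac{1}{43} \approx -0.023256$)
$q = - \frac{i}{43}$ ($q = - \frac{\sqrt{5 - 6}}{43} = - \frac{\sqrt{-1}}{43} = - \frac{i}{43} \approx - 0.023256 i$)
$q + \sqrt{136 - 2213} = - \frac{i}{43} + \sqrt{136 - 2213} = - \frac{i}{43} + \sqrt{-2077} = - \frac{i}{43} + i \sqrt{2077}$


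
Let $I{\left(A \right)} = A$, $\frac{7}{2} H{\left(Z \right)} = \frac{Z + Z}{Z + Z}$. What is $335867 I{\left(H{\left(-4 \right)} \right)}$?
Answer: $95962$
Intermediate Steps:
$H{\left(Z \right)} = \frac{2}{7}$ ($H{\left(Z \right)} = \frac{2 \frac{Z + Z}{Z + Z}}{7} = \frac{2 \frac{2 Z}{2 Z}}{7} = \frac{2 \cdot 2 Z \frac{1}{2 Z}}{7} = \frac{2}{7} \cdot 1 = \frac{2}{7}$)
$335867 I{\left(H{\left(-4 \right)} \right)} = 335867 \cdot \frac{2}{7} = 95962$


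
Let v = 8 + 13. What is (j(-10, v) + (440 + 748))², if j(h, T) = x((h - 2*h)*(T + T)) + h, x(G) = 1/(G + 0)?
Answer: 244788447121/176400 ≈ 1.3877e+6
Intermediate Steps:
v = 21
x(G) = 1/G
j(h, T) = h - 1/(2*T*h) (j(h, T) = 1/((h - 2*h)*(T + T)) + h = 1/((-h)*(2*T)) + h = 1/(-2*T*h) + h = -1/(2*T*h) + h = h - 1/(2*T*h))
(j(-10, v) + (440 + 748))² = ((-10 - ½/(21*(-10))) + (440 + 748))² = ((-10 - ½*1/21*(-⅒)) + 1188)² = ((-10 + 1/420) + 1188)² = (-4199/420 + 1188)² = (494761/420)² = 244788447121/176400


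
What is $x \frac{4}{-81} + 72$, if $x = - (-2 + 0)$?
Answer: $\frac{5824}{81} \approx 71.901$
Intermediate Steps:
$x = 2$ ($x = \left(-1\right) \left(-2\right) = 2$)
$x \frac{4}{-81} + 72 = 2 \frac{4}{-81} + 72 = 2 \cdot 4 \left(- \frac{1}{81}\right) + 72 = 2 \left(- \frac{4}{81}\right) + 72 = - \frac{8}{81} + 72 = \frac{5824}{81}$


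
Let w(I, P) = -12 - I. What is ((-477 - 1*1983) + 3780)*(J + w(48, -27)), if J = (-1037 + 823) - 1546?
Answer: -2402400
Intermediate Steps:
J = -1760 (J = -214 - 1546 = -1760)
((-477 - 1*1983) + 3780)*(J + w(48, -27)) = ((-477 - 1*1983) + 3780)*(-1760 + (-12 - 1*48)) = ((-477 - 1983) + 3780)*(-1760 + (-12 - 48)) = (-2460 + 3780)*(-1760 - 60) = 1320*(-1820) = -2402400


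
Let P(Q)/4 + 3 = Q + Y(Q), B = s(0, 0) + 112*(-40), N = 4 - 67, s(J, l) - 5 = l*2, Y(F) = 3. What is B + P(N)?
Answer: -4727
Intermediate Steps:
s(J, l) = 5 + 2*l (s(J, l) = 5 + l*2 = 5 + 2*l)
N = -63
B = -4475 (B = (5 + 2*0) + 112*(-40) = (5 + 0) - 4480 = 5 - 4480 = -4475)
P(Q) = 4*Q (P(Q) = -12 + 4*(Q + 3) = -12 + 4*(3 + Q) = -12 + (12 + 4*Q) = 4*Q)
B + P(N) = -4475 + 4*(-63) = -4475 - 252 = -4727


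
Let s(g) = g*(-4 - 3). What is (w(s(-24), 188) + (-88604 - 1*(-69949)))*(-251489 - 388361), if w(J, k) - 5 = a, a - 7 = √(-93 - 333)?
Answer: 11928723550 - 639850*I*√426 ≈ 1.1929e+10 - 1.3206e+7*I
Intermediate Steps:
s(g) = -7*g (s(g) = g*(-7) = -7*g)
a = 7 + I*√426 (a = 7 + √(-93 - 333) = 7 + √(-426) = 7 + I*√426 ≈ 7.0 + 20.64*I)
w(J, k) = 12 + I*√426 (w(J, k) = 5 + (7 + I*√426) = 12 + I*√426)
(w(s(-24), 188) + (-88604 - 1*(-69949)))*(-251489 - 388361) = ((12 + I*√426) + (-88604 - 1*(-69949)))*(-251489 - 388361) = ((12 + I*√426) + (-88604 + 69949))*(-639850) = ((12 + I*√426) - 18655)*(-639850) = (-18643 + I*√426)*(-639850) = 11928723550 - 639850*I*√426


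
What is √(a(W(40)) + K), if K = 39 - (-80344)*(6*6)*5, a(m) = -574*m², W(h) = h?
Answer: √13543559 ≈ 3680.2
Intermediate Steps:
K = 14461959 (K = 39 - (-80344)*36*5 = 39 - (-80344)*180 = 39 - 913*(-15840) = 39 + 14461920 = 14461959)
√(a(W(40)) + K) = √(-574*40² + 14461959) = √(-574*1600 + 14461959) = √(-918400 + 14461959) = √13543559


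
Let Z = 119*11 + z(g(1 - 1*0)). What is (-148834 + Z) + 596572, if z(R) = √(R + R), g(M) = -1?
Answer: 449047 + I*√2 ≈ 4.4905e+5 + 1.4142*I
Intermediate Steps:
z(R) = √2*√R (z(R) = √(2*R) = √2*√R)
Z = 1309 + I*√2 (Z = 119*11 + √2*√(-1) = 1309 + √2*I = 1309 + I*√2 ≈ 1309.0 + 1.4142*I)
(-148834 + Z) + 596572 = (-148834 + (1309 + I*√2)) + 596572 = (-147525 + I*√2) + 596572 = 449047 + I*√2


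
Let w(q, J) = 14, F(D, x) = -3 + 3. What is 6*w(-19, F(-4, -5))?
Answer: 84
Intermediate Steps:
F(D, x) = 0
6*w(-19, F(-4, -5)) = 6*14 = 84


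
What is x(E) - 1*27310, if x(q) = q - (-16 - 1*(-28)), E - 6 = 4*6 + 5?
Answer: -27287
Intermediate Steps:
E = 35 (E = 6 + (4*6 + 5) = 6 + (24 + 5) = 6 + 29 = 35)
x(q) = -12 + q (x(q) = q - (-16 + 28) = q - 1*12 = q - 12 = -12 + q)
x(E) - 1*27310 = (-12 + 35) - 1*27310 = 23 - 27310 = -27287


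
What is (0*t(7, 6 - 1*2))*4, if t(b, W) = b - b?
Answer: 0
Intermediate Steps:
t(b, W) = 0
(0*t(7, 6 - 1*2))*4 = (0*0)*4 = 0*4 = 0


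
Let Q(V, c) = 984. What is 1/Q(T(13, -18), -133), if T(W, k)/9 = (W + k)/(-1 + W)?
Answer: 1/984 ≈ 0.0010163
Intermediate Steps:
T(W, k) = 9*(W + k)/(-1 + W) (T(W, k) = 9*((W + k)/(-1 + W)) = 9*(W + k)/(-1 + W))
1/Q(T(13, -18), -133) = 1/984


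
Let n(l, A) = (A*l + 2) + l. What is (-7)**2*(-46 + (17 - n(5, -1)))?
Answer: -1519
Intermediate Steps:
n(l, A) = 2 + l + A*l (n(l, A) = (2 + A*l) + l = 2 + l + A*l)
(-7)**2*(-46 + (17 - n(5, -1))) = (-7)**2*(-46 + (17 - (2 + 5 - 1*5))) = 49*(-46 + (17 - (2 + 5 - 5))) = 49*(-46 + (17 - 1*2)) = 49*(-46 + (17 - 2)) = 49*(-46 + 15) = 49*(-31) = -1519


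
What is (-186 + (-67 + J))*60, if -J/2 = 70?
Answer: -23580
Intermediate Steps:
J = -140 (J = -2*70 = -140)
(-186 + (-67 + J))*60 = (-186 + (-67 - 140))*60 = (-186 - 207)*60 = -393*60 = -23580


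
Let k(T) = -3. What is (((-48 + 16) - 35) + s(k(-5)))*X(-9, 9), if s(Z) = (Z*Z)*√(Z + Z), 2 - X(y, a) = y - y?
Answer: -134 + 18*I*√6 ≈ -134.0 + 44.091*I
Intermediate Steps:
X(y, a) = 2 (X(y, a) = 2 - (y - y) = 2 - 1*0 = 2 + 0 = 2)
s(Z) = √2*Z^(5/2) (s(Z) = Z²*√(2*Z) = Z²*(√2*√Z) = √2*Z^(5/2))
(((-48 + 16) - 35) + s(k(-5)))*X(-9, 9) = (((-48 + 16) - 35) + √2*(-3)^(5/2))*2 = ((-32 - 35) + √2*(9*I*√3))*2 = (-67 + 9*I*√6)*2 = -134 + 18*I*√6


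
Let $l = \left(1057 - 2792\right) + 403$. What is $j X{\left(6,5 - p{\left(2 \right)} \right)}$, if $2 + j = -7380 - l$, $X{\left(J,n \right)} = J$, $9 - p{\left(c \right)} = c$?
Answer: $-36300$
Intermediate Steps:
$p{\left(c \right)} = 9 - c$
$l = -1332$ ($l = -1735 + 403 = -1332$)
$j = -6050$ ($j = -2 - 6048 = -6050$)
$j X{\left(6,5 - p{\left(2 \right)} \right)} = \left(-6050\right) 6 = -36300$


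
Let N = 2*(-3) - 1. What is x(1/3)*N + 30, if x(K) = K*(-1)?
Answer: 97/3 ≈ 32.333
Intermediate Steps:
x(K) = -K
N = -7 (N = -6 - 1 = -7)
x(1/3)*N + 30 = -1/3*(-7) + 30 = -1*⅓*(-7) + 30 = -⅓*(-7) + 30 = 7/3 + 30 = 97/3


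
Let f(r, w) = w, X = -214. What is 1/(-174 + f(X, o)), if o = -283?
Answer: -1/457 ≈ -0.0021882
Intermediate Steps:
1/(-174 + f(X, o)) = 1/(-174 - 283) = 1/(-457) = -1/457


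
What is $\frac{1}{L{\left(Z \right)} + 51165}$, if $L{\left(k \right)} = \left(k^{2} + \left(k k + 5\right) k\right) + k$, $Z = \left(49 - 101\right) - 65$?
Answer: $- \frac{1}{1537461} \approx -6.5042 \cdot 10^{-7}$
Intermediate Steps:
$Z = -117$ ($Z = -52 - 65 = -117$)
$L{\left(k \right)} = k + k^{2} + k \left(5 + k^{2}\right)$ ($L{\left(k \right)} = \left(k^{2} + \left(k^{2} + 5\right) k\right) + k = \left(k^{2} + \left(5 + k^{2}\right) k\right) + k = \left(k^{2} + k \left(5 + k^{2}\right)\right) + k = k + k^{2} + k \left(5 + k^{2}\right)$)
$\frac{1}{L{\left(Z \right)} + 51165} = \frac{1}{- 117 \left(6 - 117 + \left(-117\right)^{2}\right) + 51165} = \frac{1}{- 117 \left(6 - 117 + 13689\right) + 51165} = \frac{1}{\left(-117\right) 13578 + 51165} = \frac{1}{-1588626 + 51165} = \frac{1}{-1537461} = - \frac{1}{1537461}$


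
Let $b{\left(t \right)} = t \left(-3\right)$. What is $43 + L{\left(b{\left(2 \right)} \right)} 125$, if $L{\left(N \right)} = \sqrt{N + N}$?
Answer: $43 + 250 i \sqrt{3} \approx 43.0 + 433.01 i$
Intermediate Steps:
$b{\left(t \right)} = - 3 t$
$L{\left(N \right)} = \sqrt{2} \sqrt{N}$ ($L{\left(N \right)} = \sqrt{2 N} = \sqrt{2} \sqrt{N}$)
$43 + L{\left(b{\left(2 \right)} \right)} 125 = 43 + \sqrt{2} \sqrt{\left(-3\right) 2} \cdot 125 = 43 + \sqrt{2} \sqrt{-6} \cdot 125 = 43 + \sqrt{2} i \sqrt{6} \cdot 125 = 43 + 2 i \sqrt{3} \cdot 125 = 43 + 250 i \sqrt{3}$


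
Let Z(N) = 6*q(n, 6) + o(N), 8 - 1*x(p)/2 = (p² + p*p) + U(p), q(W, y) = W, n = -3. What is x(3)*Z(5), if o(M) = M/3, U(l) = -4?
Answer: 196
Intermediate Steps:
x(p) = 24 - 4*p² (x(p) = 16 - 2*((p² + p*p) - 4) = 16 - 2*((p² + p²) - 4) = 16 - 2*(2*p² - 4) = 16 - 2*(-4 + 2*p²) = 16 + (8 - 4*p²) = 24 - 4*p²)
o(M) = M/3 (o(M) = M*(⅓) = M/3)
Z(N) = -18 + N/3 (Z(N) = 6*(-3) + N/3 = -18 + N/3)
x(3)*Z(5) = (24 - 4*3²)*(-18 + (⅓)*5) = (24 - 4*9)*(-18 + 5/3) = (24 - 36)*(-49/3) = -12*(-49/3) = 196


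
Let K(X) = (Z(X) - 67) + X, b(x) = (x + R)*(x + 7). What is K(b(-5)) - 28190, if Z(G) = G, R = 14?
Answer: -28221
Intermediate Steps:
b(x) = (7 + x)*(14 + x) (b(x) = (x + 14)*(x + 7) = (14 + x)*(7 + x) = (7 + x)*(14 + x))
K(X) = -67 + 2*X (K(X) = (X - 67) + X = (-67 + X) + X = -67 + 2*X)
K(b(-5)) - 28190 = (-67 + 2*(98 + (-5)**2 + 21*(-5))) - 28190 = (-67 + 2*(98 + 25 - 105)) - 28190 = (-67 + 2*18) - 28190 = (-67 + 36) - 28190 = -31 - 28190 = -28221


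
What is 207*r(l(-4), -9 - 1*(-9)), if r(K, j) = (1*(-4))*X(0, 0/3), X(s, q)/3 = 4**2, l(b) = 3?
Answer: -39744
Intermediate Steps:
X(s, q) = 48 (X(s, q) = 3*4**2 = 3*16 = 48)
r(K, j) = -192 (r(K, j) = (1*(-4))*48 = -4*48 = -192)
207*r(l(-4), -9 - 1*(-9)) = 207*(-192) = -39744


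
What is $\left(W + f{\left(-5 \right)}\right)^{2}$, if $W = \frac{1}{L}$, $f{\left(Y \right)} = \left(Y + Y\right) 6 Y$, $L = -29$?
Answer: $\frac{75672601}{841} \approx 89979.0$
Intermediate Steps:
$f{\left(Y \right)} = 12 Y^{2}$ ($f{\left(Y \right)} = 2 Y 6 Y = 12 Y Y = 12 Y^{2}$)
$W = - \frac{1}{29}$ ($W = \frac{1}{-29} = - \frac{1}{29} \approx -0.034483$)
$\left(W + f{\left(-5 \right)}\right)^{2} = \left(- \frac{1}{29} + 12 \left(-5\right)^{2}\right)^{2} = \left(- \frac{1}{29} + 12 \cdot 25\right)^{2} = \left(- \frac{1}{29} + 300\right)^{2} = \left(\frac{8699}{29}\right)^{2} = \frac{75672601}{841}$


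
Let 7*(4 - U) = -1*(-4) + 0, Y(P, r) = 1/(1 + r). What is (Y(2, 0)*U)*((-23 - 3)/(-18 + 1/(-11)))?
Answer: 6864/1393 ≈ 4.9275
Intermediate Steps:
U = 24/7 (U = 4 - (-1*(-4) + 0)/7 = 4 - (4 + 0)/7 = 4 - ⅐*4 = 4 - 4/7 = 24/7 ≈ 3.4286)
(Y(2, 0)*U)*((-23 - 3)/(-18 + 1/(-11))) = ((24/7)/(1 + 0))*((-23 - 3)/(-18 + 1/(-11))) = ((24/7)/1)*(-26/(-18 - 1/11)) = (1*(24/7))*(-26/(-199/11)) = 24*(-26*(-11/199))/7 = (24/7)*(286/199) = 6864/1393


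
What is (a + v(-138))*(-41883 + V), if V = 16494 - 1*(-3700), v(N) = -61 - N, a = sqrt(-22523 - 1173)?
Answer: -1670053 - 86756*I*sqrt(1481) ≈ -1.6701e+6 - 3.3387e+6*I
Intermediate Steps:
a = 4*I*sqrt(1481) (a = sqrt(-23696) = 4*I*sqrt(1481) ≈ 153.94*I)
V = 20194 (V = 16494 + 3700 = 20194)
(a + v(-138))*(-41883 + V) = (4*I*sqrt(1481) + (-61 - 1*(-138)))*(-41883 + 20194) = (4*I*sqrt(1481) + (-61 + 138))*(-21689) = (4*I*sqrt(1481) + 77)*(-21689) = (77 + 4*I*sqrt(1481))*(-21689) = -1670053 - 86756*I*sqrt(1481)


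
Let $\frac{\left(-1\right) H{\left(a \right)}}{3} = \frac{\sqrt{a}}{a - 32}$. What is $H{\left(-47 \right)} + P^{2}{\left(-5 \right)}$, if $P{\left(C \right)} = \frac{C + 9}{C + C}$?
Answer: $\frac{4}{25} + \frac{3 i \sqrt{47}}{79} \approx 0.16 + 0.26034 i$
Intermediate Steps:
$P{\left(C \right)} = \frac{9 + C}{2 C}$
$H{\left(a \right)} = - \frac{3 \sqrt{a}}{-32 + a}$ ($H{\left(a \right)} = - 3 \frac{\sqrt{a}}{a - 32} = - 3 \frac{\sqrt{a}}{-32 + a} = - \frac{3 \sqrt{a}}{-32 + a}$)
$H{\left(-47 \right)} + P^{2}{\left(-5 \right)} = - \frac{3 \sqrt{-47}}{-32 - 47} + \left(\frac{9 - 5}{2 \left(-5\right)}\right)^{2} = - \frac{3 i \sqrt{47}}{-79} + \left(\frac{1}{2} \left(- \frac{1}{5}\right) 4\right)^{2} = \left(-3\right) i \sqrt{47} \left(- \frac{1}{79}\right) + \left(- \frac{2}{5}\right)^{2} = \frac{3 i \sqrt{47}}{79} + \frac{4}{25} = \frac{4}{25} + \frac{3 i \sqrt{47}}{79}$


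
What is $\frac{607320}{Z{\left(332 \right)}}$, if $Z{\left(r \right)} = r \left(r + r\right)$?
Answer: $\frac{75915}{27556} \approx 2.7549$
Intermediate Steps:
$Z{\left(r \right)} = 2 r^{2}$ ($Z{\left(r \right)} = r 2 r = 2 r^{2}$)
$\frac{607320}{Z{\left(332 \right)}} = \frac{607320}{2 \cdot 332^{2}} = \frac{607320}{2 \cdot 110224} = \frac{607320}{220448} = 607320 \cdot \frac{1}{220448} = \frac{75915}{27556}$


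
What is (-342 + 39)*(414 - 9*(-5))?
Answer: -139077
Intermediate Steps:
(-342 + 39)*(414 - 9*(-5)) = -303*(414 - 1*(-45)) = -303*(414 + 45) = -303*459 = -139077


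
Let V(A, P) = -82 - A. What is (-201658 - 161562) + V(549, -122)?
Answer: -363851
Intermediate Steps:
(-201658 - 161562) + V(549, -122) = (-201658 - 161562) + (-82 - 1*549) = -363220 + (-82 - 549) = -363220 - 631 = -363851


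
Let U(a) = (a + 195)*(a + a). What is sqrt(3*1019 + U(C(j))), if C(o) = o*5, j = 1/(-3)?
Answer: sqrt(21713)/3 ≈ 49.118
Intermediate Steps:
j = -1/3 (j = 1*(-1/3) = -1/3 ≈ -0.33333)
C(o) = 5*o
U(a) = 2*a*(195 + a) (U(a) = (195 + a)*(2*a) = 2*a*(195 + a))
sqrt(3*1019 + U(C(j))) = sqrt(3*1019 + 2*(5*(-1/3))*(195 + 5*(-1/3))) = sqrt(3057 + 2*(-5/3)*(195 - 5/3)) = sqrt(3057 + 2*(-5/3)*(580/3)) = sqrt(3057 - 5800/9) = sqrt(21713/9) = sqrt(21713)/3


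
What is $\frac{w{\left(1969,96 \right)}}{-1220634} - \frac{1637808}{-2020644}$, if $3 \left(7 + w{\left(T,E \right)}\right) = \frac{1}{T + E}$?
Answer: $\frac{172012630697798}{212218911522135} \approx 0.81054$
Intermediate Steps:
$w{\left(T,E \right)} = -7 + \frac{1}{3 \left(E + T\right)}$ ($w{\left(T,E \right)} = -7 + \frac{1}{3 \left(T + E\right)} = -7 + \frac{1}{3 \left(E + T\right)}$)
$\frac{w{\left(1969,96 \right)}}{-1220634} - \frac{1637808}{-2020644} = \frac{\frac{1}{96 + 1969} \left(\frac{1}{3} - 672 - 13783\right)}{-1220634} - \frac{1637808}{-2020644} = \frac{\frac{1}{3} - 672 - 13783}{2065} \left(- \frac{1}{1220634}\right) - - \frac{136484}{168387} = \frac{1}{2065} \left(- \frac{43364}{3}\right) \left(- \frac{1}{1220634}\right) + \frac{136484}{168387} = \left(- \frac{43364}{6195}\right) \left(- \frac{1}{1220634}\right) + \frac{136484}{168387} = \frac{21682}{3780913815} + \frac{136484}{168387} = \frac{172012630697798}{212218911522135}$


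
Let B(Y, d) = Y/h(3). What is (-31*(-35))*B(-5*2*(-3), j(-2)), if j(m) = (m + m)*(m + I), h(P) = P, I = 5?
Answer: 10850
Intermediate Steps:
j(m) = 2*m*(5 + m) (j(m) = (m + m)*(m + 5) = (2*m)*(5 + m) = 2*m*(5 + m))
B(Y, d) = Y/3
(-31*(-35))*B(-5*2*(-3), j(-2)) = (-31*(-35))*((-5*2*(-3))/3) = 1085*((-10*(-3))/3) = 1085*((1/3)*30) = 1085*10 = 10850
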